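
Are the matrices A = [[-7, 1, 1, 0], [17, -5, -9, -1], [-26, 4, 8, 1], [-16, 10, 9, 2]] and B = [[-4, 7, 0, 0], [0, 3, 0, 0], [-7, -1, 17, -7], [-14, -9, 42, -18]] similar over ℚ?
No.

Both have characteristic polynomial (x - 3)^2(x + 4)^2, but the minimal polynomial of A is (x - 3)^2(x + 4)^2 while the minimal polynomial of B is (x - 3)^2(x + 4). The minimal polynomial is a similarity invariant, so A and B are not similar.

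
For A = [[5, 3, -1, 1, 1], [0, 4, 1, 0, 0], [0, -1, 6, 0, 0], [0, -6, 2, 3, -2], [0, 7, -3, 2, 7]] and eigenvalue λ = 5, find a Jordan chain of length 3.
We seek v_1 ∈ ker((A - 5I)^3) \ ker((A - 5I)^2), then set v_{i+1} = (A - 5I) v_i.

One such chain is v_1 = [[0, 1, 2, 0, -1]]^T, v_2 = [[0, 1, 1, 0, -1]]^T, v_3 = [[1, 0, 0, -2, 2]]^T. Check: (A - 5I) v_3 = [[0, 0, 0, 0, 0]]^T = 0.

v_1 = [[0, 1, 2, 0, -1]]^T, v_2 = [[0, 1, 1, 0, -1]]^T, v_3 = [[1, 0, 0, -2, 2]]^T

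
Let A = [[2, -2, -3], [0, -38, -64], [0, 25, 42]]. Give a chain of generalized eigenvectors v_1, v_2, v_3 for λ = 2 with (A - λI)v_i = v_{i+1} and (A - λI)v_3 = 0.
We seek v_1 ∈ ker((A - 2I)^3) \ ker((A - 2I)^2), then set v_{i+1} = (A - 2I) v_i.

One such chain is v_1 = [[0, -3, 2]]^T, v_2 = [[0, -8, 5]]^T, v_3 = [[1, 0, 0]]^T. Check: (A - 2I) v_3 = [[0, 0, 0]]^T = 0.

v_1 = [[0, -3, 2]]^T, v_2 = [[0, -8, 5]]^T, v_3 = [[1, 0, 0]]^T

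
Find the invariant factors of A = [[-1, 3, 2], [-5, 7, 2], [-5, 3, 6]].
The Jordan structure of A has elementary divisors (x - 4)^2, (x - 4). Arranging the block sizes at each eigenvalue in decreasing order and taking row products gives the invariant factors.

Invariant factors (smallest first, each dividing the next): x - 4, (x - 4)^2.

Check: the last factor (x - 4)^2 is the minimal polynomial, and the product (x - 4)^3 is the characteristic polynomial.

x - 4, (x - 4)^2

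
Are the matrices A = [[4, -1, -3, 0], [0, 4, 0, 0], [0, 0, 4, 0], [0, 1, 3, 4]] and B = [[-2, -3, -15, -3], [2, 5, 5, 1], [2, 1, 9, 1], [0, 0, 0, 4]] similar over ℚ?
Two matrices over a field are similar if and only if they have the same invariant factors.

Both A and B have characteristic polynomial (x - 4)^4 and minimal polynomial (x - 4)^2. Computing further, both have invariant factors x - 4, x - 4, (x - 4)^2. Hence A and B are similar.

Yes.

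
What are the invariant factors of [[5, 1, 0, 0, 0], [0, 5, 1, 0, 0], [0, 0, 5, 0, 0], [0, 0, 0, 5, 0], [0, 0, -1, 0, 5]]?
x - 5, x - 5, (x - 5)^3

The Jordan structure of A has elementary divisors (x - 5)^3, (x - 5), (x - 5). Arranging the block sizes at each eigenvalue in decreasing order and taking row products gives the invariant factors.

Invariant factors (smallest first, each dividing the next): x - 5, x - 5, (x - 5)^3.

Check: the last factor (x - 5)^3 is the minimal polynomial, and the product (x - 5)^5 is the characteristic polynomial.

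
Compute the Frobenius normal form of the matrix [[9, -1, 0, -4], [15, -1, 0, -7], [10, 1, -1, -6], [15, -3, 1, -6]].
R = [[0, 0, 0, -3], [1, 0, 0, 4], [0, 1, 0, -1], [0, 0, 1, 1]]

The invariant factors of A (the non-unit diagonal entries of the Smith normal form of xI - A over ℚ[x]) are (x - 1)(x^3 + x - 3), each dividing the next. The characteristic polynomial is their product, (x - 1)(x^3 + x - 3).

The rational canonical form is the block-diagonal matrix of companion matrices C(f_i):
R = [[0, 0, 0, -3], [1, 0, 0, 4], [0, 1, 0, -1], [0, 0, 1, 1]].

Note the characteristic polynomial does not split into linear factors over ℚ, so A has no Jordan form over ℚ; the rational canonical form exists over any field.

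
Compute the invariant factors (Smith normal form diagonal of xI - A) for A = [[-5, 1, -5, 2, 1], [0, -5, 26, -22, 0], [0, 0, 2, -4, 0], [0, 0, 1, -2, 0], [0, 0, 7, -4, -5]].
The Jordan structure of A has elementary divisors (x + 5)^2, (x + 5), x^2. Arranging the block sizes at each eigenvalue in decreasing order and taking row products gives the invariant factors.

Invariant factors (smallest first, each dividing the next): x + 5, x^2(x + 5)^2.

Check: the last factor x^2(x + 5)^2 is the minimal polynomial, and the product x^2(x + 5)^3 is the characteristic polynomial.

x + 5, x^2(x + 5)^2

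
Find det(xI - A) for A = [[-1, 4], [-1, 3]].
χ_A(x) = (x - 1)^2

xI - A = [[x + 1, -4], [1, x - 3]].

Expanding det(xI - A) along the first row:
det(xI - A) = + (x + 1)·det([[x - 3]]) - (-4)·det([[1]]).

Evaluating gives χ_A(x) = x^2 - 2x + 1 = (x - 1)^2.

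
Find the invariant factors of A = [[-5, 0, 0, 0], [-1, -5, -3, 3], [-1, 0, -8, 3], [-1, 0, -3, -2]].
The Jordan structure of A has elementary divisors (x + 5)^2, (x + 5), (x + 5). Arranging the block sizes at each eigenvalue in decreasing order and taking row products gives the invariant factors.

Invariant factors (smallest first, each dividing the next): x + 5, x + 5, (x + 5)^2.

Check: the last factor (x + 5)^2 is the minimal polynomial, and the product (x + 5)^4 is the characteristic polynomial.

x + 5, x + 5, (x + 5)^2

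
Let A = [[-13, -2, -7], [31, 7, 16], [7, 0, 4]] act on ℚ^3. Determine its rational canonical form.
R = [[0, 0, 3], [1, 0, 4], [0, 1, -2]]

The invariant factors of A (the non-unit diagonal entries of the Smith normal form of xI - A over ℚ[x]) are (x + 3)(x^2 - x - 1), each dividing the next. The characteristic polynomial is their product, (x + 3)(x^2 - x - 1).

The rational canonical form is the block-diagonal matrix of companion matrices C(f_i):
R = [[0, 0, 3], [1, 0, 4], [0, 1, -2]].

Note the characteristic polynomial does not split into linear factors over ℚ, so A has no Jordan form over ℚ; the rational canonical form exists over any field.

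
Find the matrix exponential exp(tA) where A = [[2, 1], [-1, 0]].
e^{tA} = [[(t + 1)*e^{t}, t*e^{t}], [-t*e^{t}, (1 - t)*e^{t}]]

A has Jordan form J = [[1, 1], [0, 1]] with A = PJP^{-1}, so e^{tA} = P e^{tJ} P^{-1}.

For a Jordan block J_k(λ), e^{tJ_k(λ)} = e^{λt} · (I + tN + t^2 N^2/2! + ... + t^{k-1} N^{k-1}/(k-1)!) where N is the nilpotent superdiagonal part.

Assembling the blocks and conjugating back gives the entries of e^{tA} as shown above.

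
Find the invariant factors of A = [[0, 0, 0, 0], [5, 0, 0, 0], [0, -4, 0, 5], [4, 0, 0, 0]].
The Jordan structure of A has elementary divisors x^2, x^2. Arranging the block sizes at each eigenvalue in decreasing order and taking row products gives the invariant factors.

Invariant factors (smallest first, each dividing the next): x^2, x^2.

Check: the last factor x^2 is the minimal polynomial, and the product x^4 is the characteristic polynomial.

x^2, x^2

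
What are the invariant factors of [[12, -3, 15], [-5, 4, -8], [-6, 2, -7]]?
(x - 3)^3

The Jordan structure of A has elementary divisors (x - 3)^3. Arranging the block sizes at each eigenvalue in decreasing order and taking row products gives the invariant factors.

Invariant factors (smallest first, each dividing the next): (x - 3)^3.

Check: the last factor (x - 3)^3 is the minimal polynomial, and the product (x - 3)^3 is the characteristic polynomial.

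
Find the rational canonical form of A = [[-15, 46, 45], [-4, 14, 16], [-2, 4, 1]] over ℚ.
R = [[0, 0, 2], [1, 0, 1], [0, 1, 0]]

The invariant factors of A (the non-unit diagonal entries of the Smith normal form of xI - A over ℚ[x]) are x^3 - x - 2, each dividing the next. The characteristic polynomial is their product, x^3 - x - 2.

The rational canonical form is the block-diagonal matrix of companion matrices C(f_i):
R = [[0, 0, 2], [1, 0, 1], [0, 1, 0]].

Note the characteristic polynomial does not split into linear factors over ℚ, so A has no Jordan form over ℚ; the rational canonical form exists over any field.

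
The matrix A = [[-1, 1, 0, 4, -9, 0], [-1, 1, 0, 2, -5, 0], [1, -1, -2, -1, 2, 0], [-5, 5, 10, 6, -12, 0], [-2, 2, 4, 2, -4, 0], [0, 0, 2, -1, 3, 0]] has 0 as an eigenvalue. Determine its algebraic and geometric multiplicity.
The characteristic polynomial is x^6, so the factor x appears with exponent 6: the algebraic multiplicity is 6.

rank(A) = 3, so the eigenspace has dimension 6 - 3 = 3: the geometric multiplicity is 3.

Since 3 < 6, A is not diagonalizable.

algebraic multiplicity 6, geometric multiplicity 3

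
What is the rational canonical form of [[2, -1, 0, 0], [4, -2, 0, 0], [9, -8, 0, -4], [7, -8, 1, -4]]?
R = [[0, 0, 0, 0], [1, 0, 0, 0], [0, 1, 0, -4], [0, 0, 1, -4]]

The invariant factors of A (the non-unit diagonal entries of the Smith normal form of xI - A over ℚ[x]) are x^2(x + 2)^2, each dividing the next. The characteristic polynomial is their product, x^2(x + 2)^2.

The rational canonical form is the block-diagonal matrix of companion matrices C(f_i):
R = [[0, 0, 0, 0], [1, 0, 0, 0], [0, 1, 0, -4], [0, 0, 1, -4]].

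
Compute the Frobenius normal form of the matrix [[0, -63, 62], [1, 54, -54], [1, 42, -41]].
The invariant factors of A (the non-unit diagonal entries of the Smith normal form of xI - A over ℚ[x]) are (x - 5)^2(x - 3), each dividing the next. The characteristic polynomial is their product, (x - 5)^2(x - 3).

The rational canonical form is the block-diagonal matrix of companion matrices C(f_i):
R = [[0, 0, 75], [1, 0, -55], [0, 1, 13]].

R = [[0, 0, 75], [1, 0, -55], [0, 1, 13]]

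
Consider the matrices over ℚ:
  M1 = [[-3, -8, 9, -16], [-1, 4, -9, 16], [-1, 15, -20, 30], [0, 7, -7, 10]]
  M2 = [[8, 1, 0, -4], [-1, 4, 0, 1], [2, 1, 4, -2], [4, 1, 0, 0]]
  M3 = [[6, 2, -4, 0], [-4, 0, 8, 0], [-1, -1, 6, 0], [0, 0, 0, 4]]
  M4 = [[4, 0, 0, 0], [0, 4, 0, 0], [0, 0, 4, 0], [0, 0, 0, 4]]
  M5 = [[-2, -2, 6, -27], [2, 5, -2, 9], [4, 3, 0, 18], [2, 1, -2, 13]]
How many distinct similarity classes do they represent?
Characteristic polynomials: χ_{M1} = (x - 3)(x + 4)^3, χ_{M2} = (x - 4)^4, χ_{M3} = (x - 4)^4, χ_{M4} = (x - 4)^4, χ_{M5} = (x - 4)^4.

{M1}: invariant factors x + 4, (x - 3)(x + 4)^2.

{M2, M5}: invariant factors x - 4, (x - 4)^3.

{M3}: invariant factors x - 4, x - 4, (x - 4)^2.

{M4}: invariant factors x - 4, x - 4, x - 4, x - 4.

Matrices are similar if and only if their invariant-factor lists agree; the partition into similarity classes is {M1}, {M2, M5}, {M3}, {M4}.

4 classes: {M1}, {M2, M5}, {M3}, {M4}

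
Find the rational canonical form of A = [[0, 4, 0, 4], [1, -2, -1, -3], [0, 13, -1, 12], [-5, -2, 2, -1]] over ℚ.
R = [[0, 0, 0, 4], [1, 0, 0, -15], [0, 1, 0, -4], [0, 0, 1, -4]]

The invariant factors of A (the non-unit diagonal entries of the Smith normal form of xI - A over ℚ[x]) are (x + 4)(x^3 + 4x - 1), each dividing the next. The characteristic polynomial is their product, (x + 4)(x^3 + 4x - 1).

The rational canonical form is the block-diagonal matrix of companion matrices C(f_i):
R = [[0, 0, 0, 4], [1, 0, 0, -15], [0, 1, 0, -4], [0, 0, 1, -4]].

Note the characteristic polynomial does not split into linear factors over ℚ, so A has no Jordan form over ℚ; the rational canonical form exists over any field.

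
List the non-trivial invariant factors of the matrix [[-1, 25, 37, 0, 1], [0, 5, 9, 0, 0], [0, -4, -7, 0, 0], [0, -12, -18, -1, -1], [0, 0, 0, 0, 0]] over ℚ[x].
The Jordan structure of A has elementary divisors (x + 1)^3, (x + 1), x. Arranging the block sizes at each eigenvalue in decreasing order and taking row products gives the invariant factors.

Invariant factors (smallest first, each dividing the next): x + 1, x(x + 1)^3.

Check: the last factor x(x + 1)^3 is the minimal polynomial, and the product x(x + 1)^4 is the characteristic polynomial.

x + 1, x(x + 1)^3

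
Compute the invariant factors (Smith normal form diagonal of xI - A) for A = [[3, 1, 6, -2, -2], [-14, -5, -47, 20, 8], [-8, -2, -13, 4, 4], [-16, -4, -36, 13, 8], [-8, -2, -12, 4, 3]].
x + 1, (x - 5)(x + 1)^3

The Jordan structure of A has elementary divisors (x + 1)^3, (x + 1), (x - 5). Arranging the block sizes at each eigenvalue in decreasing order and taking row products gives the invariant factors.

Invariant factors (smallest first, each dividing the next): x + 1, (x - 5)(x + 1)^3.

Check: the last factor (x - 5)(x + 1)^3 is the minimal polynomial, and the product (x - 5)(x + 1)^4 is the characteristic polynomial.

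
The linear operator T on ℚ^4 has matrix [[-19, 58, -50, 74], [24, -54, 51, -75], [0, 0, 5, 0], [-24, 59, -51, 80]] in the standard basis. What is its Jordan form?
The characteristic polynomial is det(xI - A) = (x - 5)^3(x + 3), so the eigenvalues are -3 (algebraic multiplicity 1), 5 (algebraic multiplicity 3).

For λ = -3: algebraic multiplicity 1 gives one 1×1 block.

For λ = 5: rank(A - 5I) = 2, rank((A - 5I)^2) = 1. The eigenspace has dimension 4 - 2 = 2, so there are 2 Jordan blocks; the rank sequence gives block sizes [2, 1].

Assembling the blocks gives the Jordan form J above.

J = [[-3, 0, 0, 0], [0, 5, 1, 0], [0, 0, 5, 0], [0, 0, 0, 5]]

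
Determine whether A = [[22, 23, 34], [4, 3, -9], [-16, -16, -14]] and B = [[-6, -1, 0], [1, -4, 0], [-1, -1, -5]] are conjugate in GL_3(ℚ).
No.

trace(A) = 11 but trace(B) = -15. The trace is a similarity invariant, so A and B are not similar.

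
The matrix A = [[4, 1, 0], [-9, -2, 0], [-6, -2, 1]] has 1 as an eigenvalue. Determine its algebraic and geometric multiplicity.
algebraic multiplicity 3, geometric multiplicity 2

The characteristic polynomial is (x - 1)^3, so the factor x - 1 appears with exponent 3: the algebraic multiplicity is 3.

rank(A - I) = 1, so the eigenspace has dimension 3 - 1 = 2: the geometric multiplicity is 2.

Since 2 < 3, A is not diagonalizable.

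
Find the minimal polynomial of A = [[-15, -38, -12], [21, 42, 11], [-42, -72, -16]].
The characteristic polynomial factors as (x - 6)^2(x + 1). The minimal polynomial is ∏(x - λ)^{k_λ} where k_λ is the size of the largest Jordan block at λ.

For λ = -1: rank(A + I) = 2, and the largest Jordan block has size 1 (the smallest k with rank((A + I)^k) = rank((A + I)^(k+1))).
For λ = 6: rank(A - 6I) = 2, and the largest Jordan block has size 2 (the smallest k with rank((A - 6I)^k) = rank((A - 6I)^(k+1))).

So m_A(x) = (x - 6)^2(x + 1).

m_A(x) = (x - 6)^2(x + 1)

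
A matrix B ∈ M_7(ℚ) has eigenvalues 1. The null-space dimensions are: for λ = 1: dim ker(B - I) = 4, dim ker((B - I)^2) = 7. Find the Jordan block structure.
λ = 1: successive nullity increments [4, 3] count blocks of size ≥ k; block sizes are [2, 2, 2, 1].

Jordan blocks: (1, 2), (1, 2), (1, 2), (1, 1)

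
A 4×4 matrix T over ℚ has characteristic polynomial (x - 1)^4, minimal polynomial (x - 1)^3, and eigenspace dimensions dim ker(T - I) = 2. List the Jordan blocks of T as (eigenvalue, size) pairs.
λ = 1: algebraic multiplicity 4 (exponent in χ_T), largest block size 3 (exponent in m_T), 2 blocks (geometric multiplicity). These force block sizes [3, 1].

Jordan blocks: (1, 3), (1, 1)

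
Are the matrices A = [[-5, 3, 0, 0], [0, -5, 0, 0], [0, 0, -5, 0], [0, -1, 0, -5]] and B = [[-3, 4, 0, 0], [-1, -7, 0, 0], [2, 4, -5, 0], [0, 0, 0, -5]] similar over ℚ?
Two matrices over a field are similar if and only if they have the same invariant factors.

Both A and B have characteristic polynomial (x + 5)^4 and minimal polynomial (x + 5)^2. Computing further, both have invariant factors x + 5, x + 5, (x + 5)^2. Hence A and B are similar.

Yes.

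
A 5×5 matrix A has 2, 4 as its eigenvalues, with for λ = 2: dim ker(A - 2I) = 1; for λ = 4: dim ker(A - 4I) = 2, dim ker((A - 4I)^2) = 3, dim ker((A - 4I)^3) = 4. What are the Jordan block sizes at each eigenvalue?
λ = 2: successive nullity increments [1] count blocks of size ≥ k; block sizes are [1].
λ = 4: successive nullity increments [2, 1, 1] count blocks of size ≥ k; block sizes are [3, 1].

Jordan blocks: (2, 1), (4, 3), (4, 1)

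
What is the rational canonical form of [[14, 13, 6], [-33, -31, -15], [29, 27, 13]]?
R = [[0, 0, -2], [1, 0, -5], [0, 1, -4]]

The invariant factors of A (the non-unit diagonal entries of the Smith normal form of xI - A over ℚ[x]) are (x + 1)^2(x + 2), each dividing the next. The characteristic polynomial is their product, (x + 1)^2(x + 2).

The rational canonical form is the block-diagonal matrix of companion matrices C(f_i):
R = [[0, 0, -2], [1, 0, -5], [0, 1, -4]].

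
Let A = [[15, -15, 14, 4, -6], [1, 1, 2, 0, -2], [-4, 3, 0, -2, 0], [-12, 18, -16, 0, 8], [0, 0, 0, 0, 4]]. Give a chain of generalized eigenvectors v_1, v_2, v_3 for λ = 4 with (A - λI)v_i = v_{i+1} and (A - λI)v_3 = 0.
v_1 = [[5, -2, -5, -4, 0]]^T, v_2 = [[-1, 1, 2, 0, 0]]^T, v_3 = [[2, 0, -1, -2, 0]]^T

We seek v_1 ∈ ker((A - 4I)^3) \ ker((A - 4I)^2), then set v_{i+1} = (A - 4I) v_i.

One such chain is v_1 = [[5, -2, -5, -4, 0]]^T, v_2 = [[-1, 1, 2, 0, 0]]^T, v_3 = [[2, 0, -1, -2, 0]]^T. Check: (A - 4I) v_3 = [[0, 0, 0, 0, 0]]^T = 0.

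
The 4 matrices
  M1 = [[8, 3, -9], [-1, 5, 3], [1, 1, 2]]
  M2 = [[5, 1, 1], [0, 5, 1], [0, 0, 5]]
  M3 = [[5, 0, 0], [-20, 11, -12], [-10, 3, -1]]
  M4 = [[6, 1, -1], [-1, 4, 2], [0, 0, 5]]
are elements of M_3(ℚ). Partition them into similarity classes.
2 classes: {M1, M2, M4}, {M3}

Characteristic polynomials: χ_{M1} = (x - 5)^3, χ_{M2} = (x - 5)^3, χ_{M3} = (x - 5)^3, χ_{M4} = (x - 5)^3.

{M1, M2, M4}: invariant factors (x - 5)^3.

{M3}: invariant factors x - 5, (x - 5)^2.

Matrices are similar if and only if their invariant-factor lists agree; the partition into similarity classes is {M1, M2, M4}, {M3}.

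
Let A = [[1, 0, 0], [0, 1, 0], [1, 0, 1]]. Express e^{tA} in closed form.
e^{tA} = [[e^{t}, 0, 0], [0, e^{t}, 0], [t*e^{t}, 0, e^{t}]]

A has Jordan form J = [[1, 1, 0], [0, 1, 0], [0, 0, 1]] with A = PJP^{-1}, so e^{tA} = P e^{tJ} P^{-1}.

For a Jordan block J_k(λ), e^{tJ_k(λ)} = e^{λt} · (I + tN + t^2 N^2/2! + ... + t^{k-1} N^{k-1}/(k-1)!) where N is the nilpotent superdiagonal part.

Assembling the blocks and conjugating back gives the entries of e^{tA} as shown above.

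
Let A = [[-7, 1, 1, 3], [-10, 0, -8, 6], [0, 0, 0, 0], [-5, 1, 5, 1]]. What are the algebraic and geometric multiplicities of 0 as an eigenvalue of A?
algebraic multiplicity 1, geometric multiplicity 1

The characteristic polynomial is x(x + 2)^3, so the factor x appears with exponent 1: the algebraic multiplicity is 1.

rank(A) = 3, so the eigenspace has dimension 4 - 3 = 1: the geometric multiplicity is 1.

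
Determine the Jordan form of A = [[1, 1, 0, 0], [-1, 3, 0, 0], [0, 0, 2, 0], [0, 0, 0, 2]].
The characteristic polynomial is det(xI - A) = (x - 2)^4, so the eigenvalues are 2 (algebraic multiplicity 4).

For λ = 2: rank(A - 2I) = 1, rank((A - 2I)^2) = 0. The eigenspace has dimension 4 - 1 = 3, so there are 3 Jordan blocks; the rank sequence gives block sizes [2, 1, 1].

Assembling the blocks gives the Jordan form J above.

J = [[2, 1, 0, 0], [0, 2, 0, 0], [0, 0, 2, 0], [0, 0, 0, 2]]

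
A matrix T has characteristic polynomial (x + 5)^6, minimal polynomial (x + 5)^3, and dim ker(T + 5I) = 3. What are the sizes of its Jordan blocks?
Jordan blocks: (-5, 3), (-5, 2), (-5, 1)

λ = -5: algebraic multiplicity 6 (exponent in χ_T), largest block size 3 (exponent in m_T), 3 blocks (geometric multiplicity). These force block sizes [3, 2, 1].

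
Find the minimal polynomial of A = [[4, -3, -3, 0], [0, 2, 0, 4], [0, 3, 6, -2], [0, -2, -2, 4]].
The characteristic polynomial factors as (x - 4)^4. The minimal polynomial is ∏(x - λ)^{k_λ} where k_λ is the size of the largest Jordan block at λ.

For λ = 4: rank(A - 4I) = 2, and the largest Jordan block has size 3 (the smallest k with rank((A - 4I)^k) = rank((A - 4I)^(k+1))).

So m_A(x) = (x - 4)^3.

m_A(x) = (x - 4)^3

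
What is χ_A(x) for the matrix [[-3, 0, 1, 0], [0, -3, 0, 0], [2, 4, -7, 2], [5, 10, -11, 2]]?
xI - A = [[x + 3, 0, -1, 0], [0, x + 3, 0, 0], [-2, -4, x + 7, -2], [-5, -10, 11, x - 2]].

Expanding det(xI - A) along the first row:
det(xI - A) = + (x + 3)·det([[x + 3, 0, 0], [-4, x + 7, -2], [-10, 11, x - 2]]) - (0)·det([[0, 0, 0], [-2, x + 7, -2], [-5, 11, x - 2]]) + (-1)·det([[0, x + 3, 0], [-2, -4, -2], [-5, -10, x - 2]]) - (0)·det([[0, x + 3, 0], [-2, -4, x + 7], [-5, -10, 11]]).

Evaluating gives χ_A(x) = x^4 + 11x^3 + 45x^2 + 81x + 54 = (x + 2)(x + 3)^3.

χ_A(x) = (x + 2)(x + 3)^3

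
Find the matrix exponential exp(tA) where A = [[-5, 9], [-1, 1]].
A has Jordan form J = [[-2, 1], [0, -2]] with A = PJP^{-1}, so e^{tA} = P e^{tJ} P^{-1}.

For a Jordan block J_k(λ), e^{tJ_k(λ)} = e^{λt} · (I + tN + t^2 N^2/2! + ... + t^{k-1} N^{k-1}/(k-1)!) where N is the nilpotent superdiagonal part.

Assembling the blocks and conjugating back gives the entries of e^{tA} as shown above.

e^{tA} = [[(1 - 3*t)*e^{-2*t}, 9*t*e^{-2*t}], [-t*e^{-2*t}, (3*t + 1)*e^{-2*t}]]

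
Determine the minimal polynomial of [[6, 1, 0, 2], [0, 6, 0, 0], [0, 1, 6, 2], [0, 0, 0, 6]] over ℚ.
The characteristic polynomial factors as (x - 6)^4. The minimal polynomial is ∏(x - λ)^{k_λ} where k_λ is the size of the largest Jordan block at λ.

For λ = 6: rank(A - 6I) = 1, and the largest Jordan block has size 2 (the smallest k with rank((A - 6I)^k) = rank((A - 6I)^(k+1))).

So m_A(x) = (x - 6)^2.

m_A(x) = (x - 6)^2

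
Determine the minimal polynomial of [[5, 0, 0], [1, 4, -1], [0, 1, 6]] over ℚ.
The characteristic polynomial factors as (x - 5)^3. The minimal polynomial is ∏(x - λ)^{k_λ} where k_λ is the size of the largest Jordan block at λ.

For λ = 5: rank(A - 5I) = 2, and the largest Jordan block has size 3 (the smallest k with rank((A - 5I)^k) = rank((A - 5I)^(k+1))).

So m_A(x) = (x - 5)^3.

m_A(x) = (x - 5)^3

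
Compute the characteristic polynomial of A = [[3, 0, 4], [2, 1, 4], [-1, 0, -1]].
xI - A = [[x - 3, 0, -4], [-2, x - 1, -4], [1, 0, x + 1]].

Expanding det(xI - A) along the first row:
det(xI - A) = + (x - 3)·det([[x - 1, -4], [0, x + 1]]) - (0)·det([[-2, -4], [1, x + 1]]) + (-4)·det([[-2, x - 1], [1, 0]]).

Evaluating gives χ_A(x) = x^3 - 3x^2 + 3x - 1 = (x - 1)^3.

χ_A(x) = (x - 1)^3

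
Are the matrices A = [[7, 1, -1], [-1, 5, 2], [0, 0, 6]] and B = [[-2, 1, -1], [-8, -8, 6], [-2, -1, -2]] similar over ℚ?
trace(A) = 18 but trace(B) = -12. The trace is a similarity invariant, so A and B are not similar.

No.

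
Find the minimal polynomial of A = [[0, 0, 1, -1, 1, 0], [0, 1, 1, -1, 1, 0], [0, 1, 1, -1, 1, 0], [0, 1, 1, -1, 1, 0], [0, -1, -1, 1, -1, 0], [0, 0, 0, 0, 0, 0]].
The characteristic polynomial factors as x^6. The minimal polynomial is ∏(x - λ)^{k_λ} where k_λ is the size of the largest Jordan block at λ.

For λ = 0: rank(A) = 2, and the largest Jordan block has size 3 (the smallest k with rank(A^k) = rank(A^(k+1))).

So m_A(x) = x^3.

m_A(x) = x^3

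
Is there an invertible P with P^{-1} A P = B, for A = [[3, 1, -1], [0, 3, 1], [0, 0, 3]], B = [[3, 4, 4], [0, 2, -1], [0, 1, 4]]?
Both have characteristic polynomial (x - 3)^3, but the minimal polynomial of A is (x - 3)^3 while the minimal polynomial of B is (x - 3)^2. The minimal polynomial is a similarity invariant, so A and B are not similar.

No.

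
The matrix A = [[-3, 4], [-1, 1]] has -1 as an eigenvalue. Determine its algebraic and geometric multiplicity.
algebraic multiplicity 2, geometric multiplicity 1

The characteristic polynomial is (x + 1)^2, so the factor x + 1 appears with exponent 2: the algebraic multiplicity is 2.

rank(A + I) = 1, so the eigenspace has dimension 2 - 1 = 1: the geometric multiplicity is 1.

Since 1 < 2, A is not diagonalizable.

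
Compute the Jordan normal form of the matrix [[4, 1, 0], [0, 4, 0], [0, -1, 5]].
The characteristic polynomial is det(xI - A) = (x - 5)(x - 4)^2, so the eigenvalues are 4 (algebraic multiplicity 2), 5 (algebraic multiplicity 1).

For λ = 4: rank(A - 4I) = 2, rank((A - 4I)^2) = 1. The eigenspace has dimension 3 - 2 = 1, so there is 1 Jordan block; the rank sequence gives block sizes [2].

For λ = 5: algebraic multiplicity 1 gives one 1×1 block.

Assembling the blocks gives the Jordan form J above.

J = [[4, 1, 0], [0, 4, 0], [0, 0, 5]]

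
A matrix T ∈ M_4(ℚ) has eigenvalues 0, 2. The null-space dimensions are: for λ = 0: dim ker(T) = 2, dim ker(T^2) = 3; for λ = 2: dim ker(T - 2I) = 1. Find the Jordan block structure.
Jordan blocks: (0, 2), (0, 1), (2, 1)

λ = 0: successive nullity increments [2, 1] count blocks of size ≥ k; block sizes are [2, 1].
λ = 2: successive nullity increments [1] count blocks of size ≥ k; block sizes are [1].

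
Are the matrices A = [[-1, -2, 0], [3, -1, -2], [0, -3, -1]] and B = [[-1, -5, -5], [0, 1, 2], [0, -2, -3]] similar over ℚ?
Both have characteristic polynomial (x + 1)^3, but the minimal polynomial of A is (x + 1)^3 while the minimal polynomial of B is (x + 1)^2. The minimal polynomial is a similarity invariant, so A and B are not similar.

No.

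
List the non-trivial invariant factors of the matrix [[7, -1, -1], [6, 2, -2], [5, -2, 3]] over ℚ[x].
The Jordan structure of A has elementary divisors (x - 4)^3. Arranging the block sizes at each eigenvalue in decreasing order and taking row products gives the invariant factors.

Invariant factors (smallest first, each dividing the next): (x - 4)^3.

Check: the last factor (x - 4)^3 is the minimal polynomial, and the product (x - 4)^3 is the characteristic polynomial.

(x - 4)^3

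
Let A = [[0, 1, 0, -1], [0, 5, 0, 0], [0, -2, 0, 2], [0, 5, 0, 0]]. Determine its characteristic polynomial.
χ_A(x) = x^3(x - 5)

xI - A = [[x, -1, 0, 1], [0, x - 5, 0, 0], [0, 2, x, -2], [0, -5, 0, x]].

Expanding det(xI - A) along the first row:
det(xI - A) = + (x)·det([[x - 5, 0, 0], [2, x, -2], [-5, 0, x]]) - (-1)·det([[0, 0, 0], [0, x, -2], [0, 0, x]]) + (0)·det([[0, x - 5, 0], [0, 2, -2], [0, -5, x]]) - (1)·det([[0, x - 5, 0], [0, 2, x], [0, -5, 0]]).

Evaluating gives χ_A(x) = x^4 - 5x^3 = x^3(x - 5).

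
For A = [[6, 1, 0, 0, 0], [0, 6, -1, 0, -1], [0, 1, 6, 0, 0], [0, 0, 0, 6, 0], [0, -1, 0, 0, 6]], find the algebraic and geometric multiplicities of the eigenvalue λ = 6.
The characteristic polynomial is (x - 6)^5, so the factor x - 6 appears with exponent 5: the algebraic multiplicity is 5.

rank(A - 6I) = 2, so the eigenspace has dimension 5 - 2 = 3: the geometric multiplicity is 3.

Since 3 < 5, A is not diagonalizable.

algebraic multiplicity 5, geometric multiplicity 3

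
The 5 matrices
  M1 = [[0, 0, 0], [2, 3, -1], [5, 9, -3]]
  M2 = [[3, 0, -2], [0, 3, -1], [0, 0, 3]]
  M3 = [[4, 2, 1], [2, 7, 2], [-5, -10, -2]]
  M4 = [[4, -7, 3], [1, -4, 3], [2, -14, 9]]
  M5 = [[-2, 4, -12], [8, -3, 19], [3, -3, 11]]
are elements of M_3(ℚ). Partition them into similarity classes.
3 classes: {M1}, {M2, M3, M4}, {M5}

Characteristic polynomials: χ_{M1} = x^3, χ_{M2} = (x - 3)^3, χ_{M3} = (x - 3)^3, χ_{M4} = (x - 3)^3, χ_{M5} = (x - 2)^3.

{M1}: invariant factors x^3.

{M2, M3, M4}: invariant factors x - 3, (x - 3)^2.

{M5}: invariant factors (x - 2)^3.

Matrices are similar if and only if their invariant-factor lists agree; the partition into similarity classes is {M1}, {M2, M3, M4}, {M5}.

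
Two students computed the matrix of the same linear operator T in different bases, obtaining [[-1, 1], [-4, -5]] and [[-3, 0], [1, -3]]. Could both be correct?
Yes.

Two matrices over a field are similar if and only if they have the same invariant factors.

Both A and B have characteristic polynomial (x + 3)^2 and minimal polynomial (x + 3)^2. Computing further, both have invariant factors (x + 3)^2. Hence A and B are similar.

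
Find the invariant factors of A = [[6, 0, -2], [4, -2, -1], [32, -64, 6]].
(x - 6)^2(x + 2)

The Jordan structure of A has elementary divisors (x + 2), (x - 6)^2. Arranging the block sizes at each eigenvalue in decreasing order and taking row products gives the invariant factors.

Invariant factors (smallest first, each dividing the next): (x - 6)^2(x + 2).

Check: the last factor (x - 6)^2(x + 2) is the minimal polynomial, and the product (x - 6)^2(x + 2) is the characteristic polynomial.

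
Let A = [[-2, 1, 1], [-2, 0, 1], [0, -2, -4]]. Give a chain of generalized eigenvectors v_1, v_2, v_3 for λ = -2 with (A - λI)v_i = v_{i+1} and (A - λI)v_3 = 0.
v_1 = [[0, 0, 1]]^T, v_2 = [[1, 1, -2]]^T, v_3 = [[-1, -2, 2]]^T

We seek v_1 ∈ ker((A + 2I)^3) \ ker((A + 2I)^2), then set v_{i+1} = (A + 2I) v_i.

One such chain is v_1 = [[0, 0, 1]]^T, v_2 = [[1, 1, -2]]^T, v_3 = [[-1, -2, 2]]^T. Check: (A + 2I) v_3 = [[0, 0, 0]]^T = 0.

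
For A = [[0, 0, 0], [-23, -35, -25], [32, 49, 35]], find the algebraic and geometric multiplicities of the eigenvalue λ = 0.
The characteristic polynomial is x^3, so the factor x appears with exponent 3: the algebraic multiplicity is 3.

rank(A) = 2, so the eigenspace has dimension 3 - 2 = 1: the geometric multiplicity is 1.

Since 1 < 3, A is not diagonalizable.

algebraic multiplicity 3, geometric multiplicity 1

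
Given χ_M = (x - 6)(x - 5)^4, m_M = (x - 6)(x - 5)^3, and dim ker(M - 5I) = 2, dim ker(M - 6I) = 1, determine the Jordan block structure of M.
λ = 5: algebraic multiplicity 4 (exponent in χ_M), largest block size 3 (exponent in m_M), 2 blocks (geometric multiplicity). These force block sizes [3, 1].
λ = 6: algebraic multiplicity 1 (exponent in χ_M), largest block size 1 (exponent in m_M), 1 block (geometric multiplicity). This forces block sizes [1].

Jordan blocks: (5, 3), (5, 1), (6, 1)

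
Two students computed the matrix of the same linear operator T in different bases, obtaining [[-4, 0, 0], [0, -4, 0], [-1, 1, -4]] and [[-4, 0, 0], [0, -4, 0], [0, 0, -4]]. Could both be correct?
No.

Both have characteristic polynomial (x + 4)^3, but the minimal polynomial of A is (x + 4)^2 while the minimal polynomial of B is x + 4. The minimal polynomial is a similarity invariant, so A and B are not similar.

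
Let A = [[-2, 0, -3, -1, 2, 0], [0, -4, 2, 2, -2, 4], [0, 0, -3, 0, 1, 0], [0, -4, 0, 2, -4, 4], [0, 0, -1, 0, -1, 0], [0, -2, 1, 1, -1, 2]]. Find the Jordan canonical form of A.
The characteristic polynomial is det(xI - A) = x^3(x + 2)^3, so the eigenvalues are -2 (algebraic multiplicity 3), 0 (algebraic multiplicity 3).

For λ = -2: rank(A + 2I) = 5, rank((A + 2I)^2) = 4, rank((A + 2I)^3) = 3. The eigenspace has dimension 6 - 5 = 1, so there is 1 Jordan block; the rank sequence gives block sizes [3].

For λ = 0: rank(A) = 4, rank(A^2) = 3. The eigenspace has dimension 6 - 4 = 2, so there are 2 Jordan blocks; the rank sequence gives block sizes [2, 1].

Assembling the blocks gives the Jordan form J above.

J = [[-2, 1, 0, 0, 0, 0], [0, -2, 1, 0, 0, 0], [0, 0, -2, 0, 0, 0], [0, 0, 0, 0, 1, 0], [0, 0, 0, 0, 0, 0], [0, 0, 0, 0, 0, 0]]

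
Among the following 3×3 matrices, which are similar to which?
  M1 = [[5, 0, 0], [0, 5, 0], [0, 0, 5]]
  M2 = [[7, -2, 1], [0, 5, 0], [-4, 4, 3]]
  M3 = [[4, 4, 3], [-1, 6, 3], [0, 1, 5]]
3 classes: {M1}, {M2}, {M3}

Characteristic polynomials: χ_{M1} = (x - 5)^3, χ_{M2} = (x - 5)^3, χ_{M3} = (x - 5)^3.

{M1}: invariant factors x - 5, x - 5, x - 5.

{M2}: invariant factors x - 5, (x - 5)^2.

{M3}: invariant factors (x - 5)^3.

Matrices are similar if and only if their invariant-factor lists agree; the partition into similarity classes is {M1}, {M2}, {M3}.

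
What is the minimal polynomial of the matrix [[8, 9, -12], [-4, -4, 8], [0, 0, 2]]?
m_A(x) = (x - 2)^2

The characteristic polynomial factors as (x - 2)^3. The minimal polynomial is ∏(x - λ)^{k_λ} where k_λ is the size of the largest Jordan block at λ.

For λ = 2: rank(A - 2I) = 1, and the largest Jordan block has size 2 (the smallest k with rank((A - 2I)^k) = rank((A - 2I)^(k+1))).

So m_A(x) = (x - 2)^2.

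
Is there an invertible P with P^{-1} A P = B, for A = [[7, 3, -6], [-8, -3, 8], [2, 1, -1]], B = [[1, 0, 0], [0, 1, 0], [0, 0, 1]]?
No.

Both have characteristic polynomial (x - 1)^3, but the minimal polynomial of A is (x - 1)^2 while the minimal polynomial of B is x - 1. The minimal polynomial is a similarity invariant, so A and B are not similar.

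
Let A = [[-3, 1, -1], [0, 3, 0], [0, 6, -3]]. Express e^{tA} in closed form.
e^{tA} = [[e^{-3*t}, t*e^{-3*t}, -t*e^{-3*t}], [0, e^{3*t}, 0], [0, 2*sinh(3*t), e^{-3*t}]]

A has Jordan form J = [[-3, 1, 0], [0, -3, 0], [0, 0, 3]] with A = PJP^{-1}, so e^{tA} = P e^{tJ} P^{-1}.

For a Jordan block J_k(λ), e^{tJ_k(λ)} = e^{λt} · (I + tN + t^2 N^2/2! + ... + t^{k-1} N^{k-1}/(k-1)!) where N is the nilpotent superdiagonal part.

Assembling the blocks and conjugating back gives the entries of e^{tA} as shown above.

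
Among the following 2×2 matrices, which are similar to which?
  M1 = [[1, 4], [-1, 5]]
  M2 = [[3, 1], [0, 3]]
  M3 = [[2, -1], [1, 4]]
Characteristic polynomials: χ_{M1} = (x - 3)^2, χ_{M2} = (x - 3)^2, χ_{M3} = (x - 3)^2.

{M1, M2, M3}: invariant factors (x - 3)^2.

Matrices are similar if and only if their invariant-factor lists agree; the partition into similarity classes is {M1, M2, M3}.

1 class: {M1, M2, M3}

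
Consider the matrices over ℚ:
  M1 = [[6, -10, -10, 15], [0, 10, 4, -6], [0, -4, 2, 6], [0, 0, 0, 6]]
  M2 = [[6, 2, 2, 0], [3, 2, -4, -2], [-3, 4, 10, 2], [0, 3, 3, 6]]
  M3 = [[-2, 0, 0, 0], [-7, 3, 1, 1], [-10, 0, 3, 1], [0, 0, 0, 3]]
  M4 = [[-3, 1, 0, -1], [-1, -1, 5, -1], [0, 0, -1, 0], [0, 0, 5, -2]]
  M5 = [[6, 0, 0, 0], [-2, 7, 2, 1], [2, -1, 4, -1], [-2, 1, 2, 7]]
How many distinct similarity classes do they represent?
Characteristic polynomials: χ_{M1} = (x - 6)^4, χ_{M2} = (x - 6)^4, χ_{M3} = (x - 3)^3(x + 2), χ_{M4} = (x + 1)(x + 2)^3, χ_{M5} = (x - 6)^4.

{M1, M5}: invariant factors x - 6, x - 6, (x - 6)^2.

{M2}: invariant factors (x - 6)^2, (x - 6)^2.

{M3}: invariant factors (x - 3)^3(x + 2).

{M4}: invariant factors x + 2, (x + 1)(x + 2)^2.

Matrices are similar if and only if their invariant-factor lists agree; the partition into similarity classes is {M1, M5}, {M2}, {M3}, {M4}.

4 classes: {M1, M5}, {M2}, {M3}, {M4}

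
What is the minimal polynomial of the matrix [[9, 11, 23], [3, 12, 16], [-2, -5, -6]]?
The characteristic polynomial factors as (x - 5)^3. The minimal polynomial is ∏(x - λ)^{k_λ} where k_λ is the size of the largest Jordan block at λ.

For λ = 5: rank(A - 5I) = 2, and the largest Jordan block has size 3 (the smallest k with rank((A - 5I)^k) = rank((A - 5I)^(k+1))).

So m_A(x) = (x - 5)^3.

m_A(x) = (x - 5)^3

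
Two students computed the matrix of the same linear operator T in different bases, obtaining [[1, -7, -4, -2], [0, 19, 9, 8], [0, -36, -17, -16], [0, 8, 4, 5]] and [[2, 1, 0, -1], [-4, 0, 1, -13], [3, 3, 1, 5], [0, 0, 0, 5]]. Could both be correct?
Yes.

Two matrices over a field are similar if and only if they have the same invariant factors.

Both A and B have characteristic polynomial (x - 5)(x - 1)^3 and minimal polynomial (x - 5)(x - 1)^3. Computing further, both have invariant factors (x - 5)(x - 1)^3. Hence A and B are similar.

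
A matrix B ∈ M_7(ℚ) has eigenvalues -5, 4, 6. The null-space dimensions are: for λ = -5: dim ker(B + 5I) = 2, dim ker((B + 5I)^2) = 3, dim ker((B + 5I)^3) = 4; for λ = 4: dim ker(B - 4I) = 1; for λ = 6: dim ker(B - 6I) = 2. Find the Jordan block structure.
Jordan blocks: (-5, 3), (-5, 1), (4, 1), (6, 1), (6, 1)

λ = -5: successive nullity increments [2, 1, 1] count blocks of size ≥ k; block sizes are [3, 1].
λ = 4: successive nullity increments [1] count blocks of size ≥ k; block sizes are [1].
λ = 6: successive nullity increments [2] count blocks of size ≥ k; block sizes are [1, 1].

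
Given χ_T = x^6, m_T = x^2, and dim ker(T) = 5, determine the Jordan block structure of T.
λ = 0: algebraic multiplicity 6 (exponent in χ_T), largest block size 2 (exponent in m_T), 5 blocks (geometric multiplicity). These force block sizes [2, 1, 1, 1, 1].

Jordan blocks: (0, 2), (0, 1), (0, 1), (0, 1), (0, 1)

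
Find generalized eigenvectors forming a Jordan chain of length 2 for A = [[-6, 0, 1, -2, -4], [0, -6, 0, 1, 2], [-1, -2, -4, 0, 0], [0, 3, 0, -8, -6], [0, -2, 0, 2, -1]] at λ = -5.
We seek v_1 ∈ ker((A + 5I)^2) \ ker(A + 5I), then set v_{i+1} = (A + 5I) v_i.

One such chain is v_1 = [[1, 0, 0, 1, 0]]^T, v_2 = [[-3, 1, -1, -3, 2]]^T. Check: (A + 5I) v_2 = [[0, 0, 0, 0, 0]]^T = 0.

v_1 = [[1, 0, 0, 1, 0]]^T, v_2 = [[-3, 1, -1, -3, 2]]^T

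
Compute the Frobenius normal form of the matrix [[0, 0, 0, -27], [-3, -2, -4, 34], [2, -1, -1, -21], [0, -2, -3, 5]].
R = [[0, 0, 0, -27], [1, 0, 0, -18], [0, 1, 0, 12], [0, 0, 1, 2]]

The invariant factors of A (the non-unit diagonal entries of the Smith normal form of xI - A over ℚ[x]) are (x - 3)^2(x + 1)(x + 3), each dividing the next. The characteristic polynomial is their product, (x - 3)^2(x + 1)(x + 3).

The rational canonical form is the block-diagonal matrix of companion matrices C(f_i):
R = [[0, 0, 0, -27], [1, 0, 0, -18], [0, 1, 0, 12], [0, 0, 1, 2]].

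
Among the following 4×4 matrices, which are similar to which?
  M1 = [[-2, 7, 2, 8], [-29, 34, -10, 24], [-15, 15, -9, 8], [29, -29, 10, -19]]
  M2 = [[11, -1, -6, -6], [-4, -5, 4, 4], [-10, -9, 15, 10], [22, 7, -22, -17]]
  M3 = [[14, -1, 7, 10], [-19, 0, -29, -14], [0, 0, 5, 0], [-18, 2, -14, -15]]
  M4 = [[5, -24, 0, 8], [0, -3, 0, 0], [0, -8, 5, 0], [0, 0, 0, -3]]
Characteristic polynomials: χ_{M1} = (x - 5)^2(x + 3)^2, χ_{M2} = (x - 5)^2(x + 3)^2, χ_{M3} = (x - 5)^2(x + 3)^2, χ_{M4} = (x - 5)^2(x + 3)^2.

{M1, M2, M3}: invariant factors x - 5, (x - 5)(x + 3)^2.

{M4}: invariant factors (x - 5)(x + 3), (x - 5)(x + 3).

Matrices are similar if and only if their invariant-factor lists agree; the partition into similarity classes is {M1, M2, M3}, {M4}.

2 classes: {M1, M2, M3}, {M4}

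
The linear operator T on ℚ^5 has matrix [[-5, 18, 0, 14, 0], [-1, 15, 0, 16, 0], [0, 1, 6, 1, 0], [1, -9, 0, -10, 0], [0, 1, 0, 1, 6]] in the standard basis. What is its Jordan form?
J = [[-3, 1, 0, 0, 0], [0, -3, 0, 0, 0], [0, 0, 6, 1, 0], [0, 0, 0, 6, 0], [0, 0, 0, 0, 6]]

The characteristic polynomial is det(xI - A) = (x - 6)^3(x + 3)^2, so the eigenvalues are -3 (algebraic multiplicity 2), 6 (algebraic multiplicity 3).

For λ = -3: rank(A + 3I) = 4, rank((A + 3I)^2) = 3. The eigenspace has dimension 5 - 4 = 1, so there is 1 Jordan block; the rank sequence gives block sizes [2].

For λ = 6: rank(A - 6I) = 3, rank((A - 6I)^2) = 2. The eigenspace has dimension 5 - 3 = 2, so there are 2 Jordan blocks; the rank sequence gives block sizes [2, 1].

Assembling the blocks gives the Jordan form J above.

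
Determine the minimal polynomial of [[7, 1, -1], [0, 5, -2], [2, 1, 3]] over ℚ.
The characteristic polynomial factors as (x - 5)^3. The minimal polynomial is ∏(x - λ)^{k_λ} where k_λ is the size of the largest Jordan block at λ.

For λ = 5: rank(A - 5I) = 2, and the largest Jordan block has size 3 (the smallest k with rank((A - 5I)^k) = rank((A - 5I)^(k+1))).

So m_A(x) = (x - 5)^3.

m_A(x) = (x - 5)^3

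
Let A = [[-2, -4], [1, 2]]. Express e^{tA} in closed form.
A has Jordan form J = [[0, 1], [0, 0]] with A = PJP^{-1}, so e^{tA} = P e^{tJ} P^{-1}.

For a Jordan block J_k(λ), e^{tJ_k(λ)} = e^{λt} · (I + tN + t^2 N^2/2! + ... + t^{k-1} N^{k-1}/(k-1)!) where N is the nilpotent superdiagonal part.

Assembling the blocks and conjugating back gives the entries of e^{tA} as shown above.

e^{tA} = [[1 - 2*t, -4*t], [t, 2*t + 1]]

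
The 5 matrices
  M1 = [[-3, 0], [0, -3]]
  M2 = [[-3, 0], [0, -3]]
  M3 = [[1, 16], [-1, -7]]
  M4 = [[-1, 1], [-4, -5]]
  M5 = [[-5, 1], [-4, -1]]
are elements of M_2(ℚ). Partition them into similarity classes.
Characteristic polynomials: χ_{M1} = (x + 3)^2, χ_{M2} = (x + 3)^2, χ_{M3} = (x + 3)^2, χ_{M4} = (x + 3)^2, χ_{M5} = (x + 3)^2.

{M1, M2}: invariant factors x + 3, x + 3.

{M3, M4, M5}: invariant factors (x + 3)^2.

Matrices are similar if and only if their invariant-factor lists agree; the partition into similarity classes is {M1, M2}, {M3, M4, M5}.

2 classes: {M1, M2}, {M3, M4, M5}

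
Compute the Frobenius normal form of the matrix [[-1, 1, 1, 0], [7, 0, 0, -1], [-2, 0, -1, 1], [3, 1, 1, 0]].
R = [[0, 0, 0, -4], [1, 0, 0, 6], [0, 1, 0, 4], [0, 0, 1, -2]]

The invariant factors of A (the non-unit diagonal entries of the Smith normal form of xI - A over ℚ[x]) are (x + 2)(x^3 - 4x + 2), each dividing the next. The characteristic polynomial is their product, (x + 2)(x^3 - 4x + 2).

The rational canonical form is the block-diagonal matrix of companion matrices C(f_i):
R = [[0, 0, 0, -4], [1, 0, 0, 6], [0, 1, 0, 4], [0, 0, 1, -2]].

Note the characteristic polynomial does not split into linear factors over ℚ, so A has no Jordan form over ℚ; the rational canonical form exists over any field.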